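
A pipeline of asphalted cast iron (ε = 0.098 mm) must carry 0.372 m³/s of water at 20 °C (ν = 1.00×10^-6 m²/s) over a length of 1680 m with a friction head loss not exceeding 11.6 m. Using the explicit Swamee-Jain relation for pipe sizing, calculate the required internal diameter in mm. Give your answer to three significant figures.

D ≈ 483 mm

Swamee-Jain (Type III): D = 0.66·[ε^1.25·(LQ²/(gh_f))^4.75 + ν·Q^9.4·(L/(gh_f))^5.2]^0.04
LQ²/(gh_f) = 2.043; L/(gh_f) = 14.76
Term 1 = ε^1.25·(…)^4.75 = 2.90×10^-4; Term 2 = ν·Q^9.4·(…)^5.2 = 1.10×10^-4
D = 0.66·(2.90×10^-4 + 1.10×10^-4)^0.04 = 0.4827 m = 483 mm
Check: V = 2.03 m/s, Re = 9.81×10^5, f = 0.01482, h_f = 10.9 m ≈ 11.6 m ✓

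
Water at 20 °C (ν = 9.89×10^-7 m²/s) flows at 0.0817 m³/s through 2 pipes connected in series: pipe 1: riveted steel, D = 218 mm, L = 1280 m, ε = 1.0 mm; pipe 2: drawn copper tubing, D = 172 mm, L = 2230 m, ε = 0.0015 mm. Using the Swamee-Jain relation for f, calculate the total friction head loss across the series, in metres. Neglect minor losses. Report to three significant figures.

Pipe 1: V = 2.189 m/s, Re = 4.82×10^5, ε/D = 0.00459, f = 0.02990, h_1 = f(L/D)V²/2g = 42.87 m
Pipe 2: V = 3.516 m/s, Re = 6.12×10^5, ε/D = 8.72×10^-6, f = 0.01279, h_2 = f(L/D)V²/2g = 104.5 m
Series → Q common, losses add: H = Σh = 147.4 m

H ≈ 147 m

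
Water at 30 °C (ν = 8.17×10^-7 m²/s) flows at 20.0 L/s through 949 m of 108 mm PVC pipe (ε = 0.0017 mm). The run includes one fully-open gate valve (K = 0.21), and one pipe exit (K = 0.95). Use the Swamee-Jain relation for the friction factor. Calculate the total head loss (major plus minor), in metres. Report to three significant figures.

V = 4Q/(πD²) = 2.183 m/s; V²/2g = 0.2429 m
Re = 2.89×10^5, ε/D = 1.57×10^-5 → f = 0.01466 (Swamee-Jain)
Major: h_f = f(L/D)·V²/2g = 0.01466·8787·0.2429 = 31.29 m
Minor: ΣK = 1.16; h_m = ΣK·V²/2g = 0.2818 m
Total H_L = 31.29 + 0.2818 = 31.57 m

H_L ≈ 31.6 m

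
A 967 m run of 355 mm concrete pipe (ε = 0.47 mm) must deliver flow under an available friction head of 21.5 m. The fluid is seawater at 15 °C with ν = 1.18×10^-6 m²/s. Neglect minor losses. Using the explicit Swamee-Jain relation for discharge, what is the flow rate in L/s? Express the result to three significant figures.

Q ≈ 267 L/s

Swamee-Jain (Type II): Q = -0.965·√(gD⁵h_f/L)·ln[ε/(3.7D) + √(3.17ν²L/(gD³h_f))]
√(gD⁵h_f/L) = √(9.81·0.355⁵·21.5/967) = 0.03507
ε/(3.7D) = 3.58×10^-4; √(3.17ν²L/(gD³h_f)) = 2.13×10^-5
Q = -0.965·0.03507·ln(3.791×10^-4) = 0.2666 m³/s
Check: V = 2.69 m/s, Re = 8.10×10^5, f = 0.02145, h_f = 21.6 m ≈ 21.5 m ✓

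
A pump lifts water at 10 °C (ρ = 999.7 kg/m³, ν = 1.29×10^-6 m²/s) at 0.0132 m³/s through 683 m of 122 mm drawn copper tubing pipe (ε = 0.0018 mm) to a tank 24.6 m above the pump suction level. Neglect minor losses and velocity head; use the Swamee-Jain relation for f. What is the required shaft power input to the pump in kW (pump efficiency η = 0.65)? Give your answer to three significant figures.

V = 4Q/(πD²) = 1.129 m/s; Re = 1.07×10^5; ε/D = 1.48×10^-5; f = 0.01771
h_f = f(L/D)V²/2g = 6.445 m
Total head H = z + h_f = 24.6 + 6.445 = 31.04 m
P_hyd = ρgQH = 999.7·9.81·0.0132·31.04 = 4.019 kW
P_shaft = P_hyd/η = 4.019/0.65 = 6.183 kW

P_shaft ≈ 6.18 kW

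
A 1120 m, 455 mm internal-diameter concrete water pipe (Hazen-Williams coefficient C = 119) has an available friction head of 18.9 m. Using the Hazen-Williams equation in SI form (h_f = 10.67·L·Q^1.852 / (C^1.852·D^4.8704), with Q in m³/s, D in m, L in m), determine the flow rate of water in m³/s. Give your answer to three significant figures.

Rearranging: Q = [h_f·C^1.852·D^4.8704 / (10.67·L)]^(1/1.852)
Q = [18.9·119^1.852·0.455^4.8704 / (10.67·1120)]^0.540 = 0.4611 m³/s

Q ≈ 0.461 m³/s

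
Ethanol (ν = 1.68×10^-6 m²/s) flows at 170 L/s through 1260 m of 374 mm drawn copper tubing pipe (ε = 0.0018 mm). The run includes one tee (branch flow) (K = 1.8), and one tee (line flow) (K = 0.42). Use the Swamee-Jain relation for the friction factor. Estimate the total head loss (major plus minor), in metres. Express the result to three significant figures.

V = 4Q/(πD²) = 1.547 m/s; V²/2g = 0.1220 m
Re = 3.44×10^5, ε/D = 4.81×10^-6 → f = 0.01407 (Swamee-Jain)
Major: h_f = f(L/D)·V²/2g = 0.01407·3369·0.1220 = 5.785 m
Minor: ΣK = 2.22; h_m = ΣK·V²/2g = 0.2709 m
Total H_L = 5.785 + 0.2709 = 6.056 m

H_L ≈ 6.06 m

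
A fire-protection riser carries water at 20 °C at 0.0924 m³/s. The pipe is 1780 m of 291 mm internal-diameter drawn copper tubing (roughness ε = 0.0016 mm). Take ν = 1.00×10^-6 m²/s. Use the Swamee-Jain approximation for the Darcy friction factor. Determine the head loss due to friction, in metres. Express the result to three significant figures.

h_f ≈ 8.23 m

V = 4Q/(πD²) = 4·0.0924/(π·0.291²) = 1.389 m/s
Re = VD/ν = 1.389·0.291/1.00×10^-6 = 4.04×10^5 → turbulent
ε/D = 0.0016/291 = 5.50×10^-6
Swamee-Jain: f = 0.01368
h_f = f(L/D)V²/(2g) = 0.01368·(1780/0.291)·1.389²/(2·9.81) = 8.233 m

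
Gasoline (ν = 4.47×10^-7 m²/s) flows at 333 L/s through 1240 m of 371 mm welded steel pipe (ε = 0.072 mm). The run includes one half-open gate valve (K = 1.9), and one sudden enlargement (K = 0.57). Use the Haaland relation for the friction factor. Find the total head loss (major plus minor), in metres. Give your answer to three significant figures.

H_L ≈ 23.9 m

V = 4Q/(πD²) = 3.080 m/s; V²/2g = 0.4836 m
Re = 2.56×10^6, ε/D = 1.94×10^-4 → f = 0.01403 (Haaland)
Major: h_f = f(L/D)·V²/2g = 0.01403·3342·0.4836 = 22.69 m
Minor: ΣK = 2.47; h_m = ΣK·V²/2g = 1.195 m
Total H_L = 22.69 + 1.195 = 23.88 m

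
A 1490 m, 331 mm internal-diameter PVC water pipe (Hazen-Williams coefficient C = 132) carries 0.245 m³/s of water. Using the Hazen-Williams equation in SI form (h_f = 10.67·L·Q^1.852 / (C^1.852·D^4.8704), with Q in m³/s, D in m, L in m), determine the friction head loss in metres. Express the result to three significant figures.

h_f ≈ 30.3 m

h_f = 10.67·1490·0.245^1.852 / (132^1.852·0.331^4.8704) = 30.30 m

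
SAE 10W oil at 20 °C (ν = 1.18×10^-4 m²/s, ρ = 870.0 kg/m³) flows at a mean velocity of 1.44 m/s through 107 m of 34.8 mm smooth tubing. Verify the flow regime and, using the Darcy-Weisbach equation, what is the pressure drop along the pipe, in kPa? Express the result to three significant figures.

Δp ≈ 418 kPa

Re = VD/ν = 1.44·0.03480/1.18×10^-4 = 425 → laminar (Re < 2300)
f = 64/Re = 0.1507
h_f = f(L/D)V²/(2g) = 0.1507·(107/0.03480)·1.44²/(2·9.81) = 48.97 m
Δp = ρg·h_f = 870.0·9.81·48.97 = 418.0 kPa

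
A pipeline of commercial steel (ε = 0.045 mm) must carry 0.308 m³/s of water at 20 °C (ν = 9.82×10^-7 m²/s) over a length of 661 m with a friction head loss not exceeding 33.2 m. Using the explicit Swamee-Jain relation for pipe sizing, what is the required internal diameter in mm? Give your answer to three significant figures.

Swamee-Jain (Type III): D = 0.66·[ε^1.25·(LQ²/(gh_f))^4.75 + ν·Q^9.4·(L/(gh_f))^5.2]^0.04
LQ²/(gh_f) = 0.1925; L/(gh_f) = 2.030
Term 1 = ε^1.25·(…)^4.75 = 1.47×10^-9; Term 2 = ν·Q^9.4·(…)^5.2 = 6.07×10^-10
D = 0.66·(1.47×10^-9 + 6.07×10^-10)^0.04 = 0.2967 m = 297 mm
Check: V = 4.46 m/s, Re = 1.35×10^6, f = 0.01395, h_f = 31.5 m ≈ 33.2 m ✓

D ≈ 297 mm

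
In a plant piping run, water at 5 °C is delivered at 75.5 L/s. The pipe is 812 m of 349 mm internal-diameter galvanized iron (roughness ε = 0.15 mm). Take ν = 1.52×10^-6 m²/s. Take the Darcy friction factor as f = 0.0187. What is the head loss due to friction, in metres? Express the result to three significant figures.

V = 4Q/(πD²) = 4·0.0755/(π·0.349²) = 0.7892 m/s
h_f = f(L/D)V²/(2g) = 0.01870·(812/0.349)·0.7892²/(2·9.81) = 1.381 m

h_f ≈ 1.38 m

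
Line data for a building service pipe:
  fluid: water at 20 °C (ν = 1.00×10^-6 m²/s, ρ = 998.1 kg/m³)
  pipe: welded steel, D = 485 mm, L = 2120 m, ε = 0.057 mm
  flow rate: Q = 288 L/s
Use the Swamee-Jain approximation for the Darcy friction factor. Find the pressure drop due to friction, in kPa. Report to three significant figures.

Δp ≈ 74.6 kPa

V = 4Q/(πD²) = 4·0.288/(π·0.485²) = 1.559 m/s
Re = VD/ν = 1.559·0.485/1.00×10^-6 = 7.56×10^5 → turbulent
ε/D = 0.057/485 = 1.18×10^-4
Swamee-Jain: f = 0.01408
h_f = f(L/D)V²/(2g) = 0.01408·(2120/0.485)·1.559²/(2·9.81) = 7.624 m
Δp = ρg·h_f = 998.1·9.81·7.624 = 74.65 kPa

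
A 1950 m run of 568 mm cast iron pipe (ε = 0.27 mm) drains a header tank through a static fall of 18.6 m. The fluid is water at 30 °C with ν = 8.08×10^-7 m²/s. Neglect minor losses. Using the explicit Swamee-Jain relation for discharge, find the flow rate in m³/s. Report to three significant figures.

Q ≈ 0.637 m³/s

Swamee-Jain (Type II): Q = -0.965·√(gD⁵h_f/L)·ln[ε/(3.7D) + √(3.17ν²L/(gD³h_f))]
√(gD⁵h_f/L) = √(9.81·0.568⁵·18.6/1950) = 0.07438
ε/(3.7D) = 1.28×10^-4; √(3.17ν²L/(gD³h_f)) = 1.10×10^-5
Q = -0.965·0.07438·ln(1.395×10^-4) = 0.6372 m³/s
Check: V = 2.51 m/s, Re = 1.77×10^6, f = 0.01689, h_f = 18.7 m ≈ 18.6 m ✓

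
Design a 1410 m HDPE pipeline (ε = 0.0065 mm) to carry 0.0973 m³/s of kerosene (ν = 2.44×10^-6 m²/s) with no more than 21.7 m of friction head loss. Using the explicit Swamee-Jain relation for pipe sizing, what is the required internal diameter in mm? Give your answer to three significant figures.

D ≈ 243 mm

Swamee-Jain (Type III): D = 0.66·[ε^1.25·(LQ²/(gh_f))^4.75 + ν·Q^9.4·(L/(gh_f))^5.2]^0.04
LQ²/(gh_f) = 0.06271; L/(gh_f) = 6.624
Term 1 = ε^1.25·(…)^4.75 = 6.36×10^-13; Term 2 = ν·Q^9.4·(…)^5.2 = 1.40×10^-11
D = 0.66·(6.36×10^-13 + 1.40×10^-11)^0.04 = 0.2433 m = 243 mm
Check: V = 2.09 m/s, Re = 2.09×10^5, f = 0.01565, h_f = 20.3 m ≈ 21.7 m ✓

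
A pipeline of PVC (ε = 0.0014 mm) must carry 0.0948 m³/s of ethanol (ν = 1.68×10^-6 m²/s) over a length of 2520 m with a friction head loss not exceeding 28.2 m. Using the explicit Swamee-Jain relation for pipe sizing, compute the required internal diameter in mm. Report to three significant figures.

Swamee-Jain (Type III): D = 0.66·[ε^1.25·(LQ²/(gh_f))^4.75 + ν·Q^9.4·(L/(gh_f))^5.2]^0.04
LQ²/(gh_f) = 0.08187; L/(gh_f) = 9.109
Term 1 = ε^1.25·(…)^4.75 = 3.31×10^-13; Term 2 = ν·Q^9.4·(…)^5.2 = 3.95×10^-11
D = 0.66·(3.31×10^-13 + 3.95×10^-11)^0.04 = 0.2533 m = 253 mm
Check: V = 1.88 m/s, Re = 2.84×10^5, f = 0.01459, h_f = 26.2 m ≈ 28.2 m ✓

D ≈ 253 mm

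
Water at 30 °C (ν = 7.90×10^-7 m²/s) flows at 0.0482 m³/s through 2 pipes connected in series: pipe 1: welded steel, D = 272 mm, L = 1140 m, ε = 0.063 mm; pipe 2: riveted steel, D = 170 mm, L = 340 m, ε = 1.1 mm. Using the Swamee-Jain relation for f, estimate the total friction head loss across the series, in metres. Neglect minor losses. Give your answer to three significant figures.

H ≈ 17.7 m

Pipe 1: V = 0.8295 m/s, Re = 2.86×10^5, ε/D = 2.32×10^-4, f = 0.01664, h_1 = f(L/D)V²/2g = 2.447 m
Pipe 2: V = 2.124 m/s, Re = 4.57×10^5, ε/D = 0.00647, f = 0.03316, h_2 = f(L/D)V²/2g = 15.24 m
Series → Q common, losses add: H = Σh = 17.69 m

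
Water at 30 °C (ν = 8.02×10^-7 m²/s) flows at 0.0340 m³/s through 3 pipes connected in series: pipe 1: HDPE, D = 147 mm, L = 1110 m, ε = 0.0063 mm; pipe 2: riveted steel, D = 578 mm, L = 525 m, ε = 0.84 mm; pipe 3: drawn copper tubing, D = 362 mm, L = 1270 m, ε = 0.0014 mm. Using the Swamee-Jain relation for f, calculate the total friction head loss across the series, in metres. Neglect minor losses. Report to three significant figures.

H ≈ 22.6 m

Pipe 1: V = 2.003 m/s, Re = 3.67×10^5, ε/D = 4.29×10^-5, f = 0.01439, h_1 = f(L/D)V²/2g = 22.23 m
Pipe 2: V = 0.1296 m/s, Re = 9.34×10^4, ε/D = 0.00145, f = 0.02393, h_2 = f(L/D)V²/2g = 0.01860 m
Pipe 3: V = 0.3303 m/s, Re = 1.49×10^5, ε/D = 3.87×10^-6, f = 0.01649, h_3 = f(L/D)V²/2g = 0.3218 m
Series → Q common, losses add: H = Σh = 22.57 m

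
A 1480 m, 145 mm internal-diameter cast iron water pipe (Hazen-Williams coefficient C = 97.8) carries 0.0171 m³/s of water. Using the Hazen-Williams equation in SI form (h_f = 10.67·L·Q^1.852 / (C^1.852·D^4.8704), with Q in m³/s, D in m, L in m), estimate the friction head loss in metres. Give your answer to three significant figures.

h_f = 10.67·1480·0.0171^1.852 / (97.8^1.852·0.145^4.8704) = 21.10 m

h_f ≈ 21.1 m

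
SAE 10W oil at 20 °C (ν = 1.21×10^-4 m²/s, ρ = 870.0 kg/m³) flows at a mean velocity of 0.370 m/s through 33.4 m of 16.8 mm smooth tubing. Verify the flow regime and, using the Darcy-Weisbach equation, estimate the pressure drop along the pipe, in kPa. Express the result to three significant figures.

Δp ≈ 147 kPa

Re = VD/ν = 0.370·0.01680/1.21×10^-4 = 51.4 → laminar (Re < 2300)
f = 64/Re = 1.246
h_f = f(L/D)V²/(2g) = 1.246·(33.4/0.01680)·0.370²/(2·9.81) = 17.28 m
Δp = ρg·h_f = 870.0·9.81·17.28 = 147.5 kPa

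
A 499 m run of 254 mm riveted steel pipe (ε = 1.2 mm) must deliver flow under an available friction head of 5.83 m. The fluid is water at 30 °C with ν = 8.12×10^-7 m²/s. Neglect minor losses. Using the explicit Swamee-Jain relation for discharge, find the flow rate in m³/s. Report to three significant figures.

Q ≈ 0.0705 m³/s

Swamee-Jain (Type II): Q = -0.965·√(gD⁵h_f/L)·ln[ε/(3.7D) + √(3.17ν²L/(gD³h_f))]
√(gD⁵h_f/L) = √(9.81·0.254⁵·5.83/499) = 0.01101
ε/(3.7D) = 0.00128; √(3.17ν²L/(gD³h_f)) = 3.34×10^-5
Q = -0.965·0.01101·ln(0.001310) = 0.07051 m³/s
Check: V = 1.39 m/s, Re = 4.35×10^5, f = 0.03019, h_f = 5.85 m ≈ 5.83 m ✓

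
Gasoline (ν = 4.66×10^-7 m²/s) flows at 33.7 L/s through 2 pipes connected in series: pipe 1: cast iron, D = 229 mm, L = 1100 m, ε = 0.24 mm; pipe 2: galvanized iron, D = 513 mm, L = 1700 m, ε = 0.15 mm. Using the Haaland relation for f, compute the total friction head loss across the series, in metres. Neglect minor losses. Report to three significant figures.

Pipe 1: V = 0.8182 m/s, Re = 4.02×10^5, ε/D = 0.00105, f = 0.02052, h_1 = f(L/D)V²/2g = 3.364 m
Pipe 2: V = 0.1630 m/s, Re = 1.79×10^5, ε/D = 2.92×10^-4, f = 0.01768, h_2 = f(L/D)V²/2g = 0.07940 m
Series → Q common, losses add: H = Σh = 3.444 m

H ≈ 3.44 m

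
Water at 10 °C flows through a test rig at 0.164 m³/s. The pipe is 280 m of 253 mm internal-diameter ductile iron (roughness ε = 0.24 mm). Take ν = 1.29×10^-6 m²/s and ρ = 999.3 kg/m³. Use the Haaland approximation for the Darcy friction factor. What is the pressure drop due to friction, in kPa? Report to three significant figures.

V = 4Q/(πD²) = 4·0.164/(π·0.253²) = 3.262 m/s
Re = VD/ν = 3.262·0.253/1.29×10^-6 = 6.40×10^5 → turbulent
ε/D = 0.24/253 = 9.49×10^-4
Haaland: f = 0.01985
h_f = f(L/D)V²/(2g) = 0.01985·(280/0.253)·3.262²/(2·9.81) = 11.92 m
Δp = ρg·h_f = 999.3·9.81·11.92 = 116.8 kPa

Δp ≈ 117 kPa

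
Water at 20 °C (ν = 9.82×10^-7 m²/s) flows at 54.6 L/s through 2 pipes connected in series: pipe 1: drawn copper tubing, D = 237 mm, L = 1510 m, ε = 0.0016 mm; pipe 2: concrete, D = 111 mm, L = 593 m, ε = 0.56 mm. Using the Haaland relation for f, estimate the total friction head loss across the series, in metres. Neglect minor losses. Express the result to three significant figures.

H ≈ 273 m

Pipe 1: V = 1.238 m/s, Re = 2.99×10^5, ε/D = 6.75×10^-6, f = 0.01441, h_1 = f(L/D)V²/2g = 7.167 m
Pipe 2: V = 5.642 m/s, Re = 6.38×10^5, ε/D = 0.00505, f = 0.03065, h_2 = f(L/D)V²/2g = 265.7 m
Series → Q common, losses add: H = Σh = 272.8 m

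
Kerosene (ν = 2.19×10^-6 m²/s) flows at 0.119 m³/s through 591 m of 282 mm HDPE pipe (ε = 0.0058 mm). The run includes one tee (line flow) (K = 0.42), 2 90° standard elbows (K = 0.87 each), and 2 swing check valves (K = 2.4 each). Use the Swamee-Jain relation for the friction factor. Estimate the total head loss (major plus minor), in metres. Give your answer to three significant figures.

V = 4Q/(πD²) = 1.905 m/s; V²/2g = 0.1850 m
Re = 2.45×10^5, ε/D = 2.06×10^-5 → f = 0.01514 (Swamee-Jain)
Major: h_f = f(L/D)·V²/2g = 0.01514·2096·0.1850 = 5.872 m
Minor: ΣK = 6.96; h_m = ΣK·V²/2g = 1.288 m
Total H_L = 5.872 + 1.288 = 7.160 m

H_L ≈ 7.16 m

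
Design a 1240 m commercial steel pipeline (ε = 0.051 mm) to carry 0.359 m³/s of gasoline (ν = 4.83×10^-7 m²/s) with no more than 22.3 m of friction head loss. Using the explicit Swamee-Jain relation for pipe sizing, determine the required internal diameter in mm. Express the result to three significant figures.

D ≈ 383 mm

Swamee-Jain (Type III): D = 0.66·[ε^1.25·(LQ²/(gh_f))^4.75 + ν·Q^9.4·(L/(gh_f))^5.2]^0.04
LQ²/(gh_f) = 0.7305; L/(gh_f) = 5.668
Term 1 = ε^1.25·(…)^4.75 = 9.70×10^-7; Term 2 = ν·Q^9.4·(…)^5.2 = 2.63×10^-7
D = 0.66·(9.70×10^-7 + 2.63×10^-7)^0.04 = 0.3830 m = 383 mm
Check: V = 3.12 m/s, Re = 2.47×10^6, f = 0.01330, h_f = 21.3 m ≈ 22.3 m ✓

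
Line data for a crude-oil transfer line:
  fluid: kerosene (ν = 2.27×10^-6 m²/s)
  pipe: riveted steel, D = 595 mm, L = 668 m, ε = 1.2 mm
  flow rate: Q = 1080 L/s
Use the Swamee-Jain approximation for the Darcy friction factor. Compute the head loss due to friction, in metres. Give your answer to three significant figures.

V = 4Q/(πD²) = 4·1.08/(π·0.595²) = 3.884 m/s
Re = VD/ν = 3.884·0.595/2.27×10^-6 = 1.02×10^6 → turbulent
ε/D = 1.2/595 = 0.00202
Swamee-Jain: f = 0.02373
h_f = f(L/D)V²/(2g) = 0.02373·(668/0.595)·3.884²/(2·9.81) = 20.48 m

h_f ≈ 20.5 m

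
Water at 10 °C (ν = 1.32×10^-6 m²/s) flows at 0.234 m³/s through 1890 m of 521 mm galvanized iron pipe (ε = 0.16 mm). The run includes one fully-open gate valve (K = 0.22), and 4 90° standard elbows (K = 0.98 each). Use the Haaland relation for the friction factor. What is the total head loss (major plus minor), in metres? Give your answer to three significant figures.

V = 4Q/(πD²) = 1.098 m/s; V²/2g = 0.06140 m
Re = 4.33×10^5, ε/D = 3.07×10^-4 → f = 0.01637 (Haaland)
Major: h_f = f(L/D)·V²/2g = 0.01637·3628·0.06140 = 3.646 m
Minor: ΣK = 4.14; h_m = ΣK·V²/2g = 0.2542 m
Total H_L = 3.646 + 0.2542 = 3.900 m

H_L ≈ 3.90 m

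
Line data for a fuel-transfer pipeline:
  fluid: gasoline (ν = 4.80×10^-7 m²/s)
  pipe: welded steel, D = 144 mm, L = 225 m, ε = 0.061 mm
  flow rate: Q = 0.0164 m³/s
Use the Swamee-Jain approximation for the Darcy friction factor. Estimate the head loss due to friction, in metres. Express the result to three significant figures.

V = 4Q/(πD²) = 4·0.0164/(π·0.144²) = 1.007 m/s
Re = VD/ν = 1.007·0.144/4.80×10^-7 = 3.02×10^5 → turbulent
ε/D = 0.061/144 = 4.24×10^-4
Swamee-Jain: f = 0.01786
h_f = f(L/D)V²/(2g) = 0.01786·(225/0.144)·1.007²/(2·9.81) = 1.443 m

h_f ≈ 1.44 m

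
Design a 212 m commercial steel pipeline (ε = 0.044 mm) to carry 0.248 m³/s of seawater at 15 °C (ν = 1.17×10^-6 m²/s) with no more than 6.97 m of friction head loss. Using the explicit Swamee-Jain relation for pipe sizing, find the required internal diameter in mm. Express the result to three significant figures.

Swamee-Jain (Type III): D = 0.66·[ε^1.25·(LQ²/(gh_f))^4.75 + ν·Q^9.4·(L/(gh_f))^5.2]^0.04
LQ²/(gh_f) = 0.1907; L/(gh_f) = 3.101
Term 1 = ε^1.25·(…)^4.75 = 1.37×10^-9; Term 2 = ν·Q^9.4·(…)^5.2 = 8.54×10^-10
D = 0.66·(1.37×10^-9 + 8.54×10^-10)^0.04 = 0.2974 m = 297 mm
Check: V = 3.57 m/s, Re = 9.07×10^5, f = 0.01426, h_f = 6.60 m ≈ 6.97 m ✓

D ≈ 297 mm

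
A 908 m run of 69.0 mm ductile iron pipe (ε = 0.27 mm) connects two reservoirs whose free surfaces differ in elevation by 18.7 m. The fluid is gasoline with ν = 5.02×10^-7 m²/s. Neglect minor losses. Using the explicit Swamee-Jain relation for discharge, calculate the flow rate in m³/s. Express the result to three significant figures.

Q ≈ 0.00366 m³/s

Swamee-Jain (Type II): Q = -0.965·√(gD⁵h_f/L)·ln[ε/(3.7D) + √(3.17ν²L/(gD³h_f))]
√(gD⁵h_f/L) = √(9.81·0.0690⁵·18.7/908) = 5.621×10^-4
ε/(3.7D) = 0.00106; √(3.17ν²L/(gD³h_f)) = 1.10×10^-4
Q = -0.965·5.621×10^-4·ln(0.001167) = 0.003663 m³/s
Check: V = 0.980 m/s, Re = 1.35×10^5, f = 0.02928, h_f = 18.8 m ≈ 18.7 m ✓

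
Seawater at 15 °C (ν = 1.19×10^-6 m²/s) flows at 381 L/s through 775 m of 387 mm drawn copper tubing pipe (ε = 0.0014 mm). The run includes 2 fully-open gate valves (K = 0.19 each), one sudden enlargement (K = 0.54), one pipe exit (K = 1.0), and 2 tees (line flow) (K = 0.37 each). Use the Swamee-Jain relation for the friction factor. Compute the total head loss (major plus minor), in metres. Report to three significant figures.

H_L ≈ 13.8 m

V = 4Q/(πD²) = 3.239 m/s; V²/2g = 0.5347 m
Re = 1.05×10^6, ε/D = 3.62×10^-6 → f = 0.01160 (Swamee-Jain)
Major: h_f = f(L/D)·V²/2g = 0.01160·2003·0.5347 = 12.42 m
Minor: ΣK = 2.66; h_m = ΣK·V²/2g = 1.422 m
Total H_L = 12.42 + 1.422 = 13.84 m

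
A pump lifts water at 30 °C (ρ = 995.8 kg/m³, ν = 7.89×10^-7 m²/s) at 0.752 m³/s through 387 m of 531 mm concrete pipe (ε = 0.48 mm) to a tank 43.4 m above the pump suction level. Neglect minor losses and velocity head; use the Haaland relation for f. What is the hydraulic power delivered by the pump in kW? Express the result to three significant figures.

V = 4Q/(πD²) = 3.396 m/s; Re = 2.29×10^6; ε/D = 9.04×10^-4; f = 0.01933
h_f = f(L/D)V²/2g = 8.279 m
Total head H = z + h_f = 43.4 + 8.279 = 51.68 m
P_hyd = ρgQH = 995.8·9.81·0.752·51.68 = 379.6 kW

P_hyd ≈ 380 kW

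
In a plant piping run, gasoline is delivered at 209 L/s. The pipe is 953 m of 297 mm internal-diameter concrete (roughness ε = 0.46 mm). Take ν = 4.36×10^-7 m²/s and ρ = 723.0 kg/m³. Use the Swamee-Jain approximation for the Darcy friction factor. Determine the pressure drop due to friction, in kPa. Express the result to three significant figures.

Δp ≈ 233 kPa

V = 4Q/(πD²) = 4·0.209/(π·0.297²) = 3.017 m/s
Re = VD/ν = 3.017·0.297/4.36×10^-7 = 2.06×10^6 → turbulent
ε/D = 0.46/297 = 0.00155
Swamee-Jain: f = 0.02207
h_f = f(L/D)V²/(2g) = 0.02207·(953/0.297)·3.017²/(2·9.81) = 32.84 m
Δp = ρg·h_f = 723.0·9.81·32.84 = 232.9 kPa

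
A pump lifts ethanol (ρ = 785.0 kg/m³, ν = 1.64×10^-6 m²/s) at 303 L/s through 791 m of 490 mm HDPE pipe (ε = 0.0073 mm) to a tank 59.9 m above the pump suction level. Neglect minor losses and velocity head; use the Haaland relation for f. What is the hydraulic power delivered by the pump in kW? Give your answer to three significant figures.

P_hyd ≈ 146 kW

V = 4Q/(πD²) = 1.607 m/s; Re = 4.80×10^5; ε/D = 1.49×10^-5; f = 0.01333
h_f = f(L/D)V²/2g = 2.831 m
Total head H = z + h_f = 59.9 + 2.831 = 62.73 m
P_hyd = ρgQH = 785.0·9.81·0.303·62.73 = 146.4 kW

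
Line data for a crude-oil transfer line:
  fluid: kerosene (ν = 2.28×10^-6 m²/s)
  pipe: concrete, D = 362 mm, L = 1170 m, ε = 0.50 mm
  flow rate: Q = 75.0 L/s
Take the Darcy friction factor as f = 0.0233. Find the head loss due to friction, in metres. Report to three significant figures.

h_f ≈ 2.04 m

V = 4Q/(πD²) = 4·0.0750/(π·0.362²) = 0.7287 m/s
h_f = f(L/D)V²/(2g) = 0.02330·(1170/0.362)·0.7287²/(2·9.81) = 2.038 m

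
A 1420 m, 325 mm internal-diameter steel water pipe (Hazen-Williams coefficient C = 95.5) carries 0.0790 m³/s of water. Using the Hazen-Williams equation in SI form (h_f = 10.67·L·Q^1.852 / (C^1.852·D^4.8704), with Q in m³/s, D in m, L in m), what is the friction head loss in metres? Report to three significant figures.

h_f = 10.67·1420·0.0790^1.852 / (95.5^1.852·0.325^4.8704) = 7.067 m

h_f ≈ 7.07 m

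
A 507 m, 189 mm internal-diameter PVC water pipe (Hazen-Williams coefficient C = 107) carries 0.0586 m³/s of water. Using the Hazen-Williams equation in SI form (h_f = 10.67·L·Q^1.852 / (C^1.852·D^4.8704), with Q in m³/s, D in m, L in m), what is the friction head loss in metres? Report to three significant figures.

h_f ≈ 16.5 m

h_f = 10.67·507·0.0586^1.852 / (107^1.852·0.189^4.8704) = 16.47 m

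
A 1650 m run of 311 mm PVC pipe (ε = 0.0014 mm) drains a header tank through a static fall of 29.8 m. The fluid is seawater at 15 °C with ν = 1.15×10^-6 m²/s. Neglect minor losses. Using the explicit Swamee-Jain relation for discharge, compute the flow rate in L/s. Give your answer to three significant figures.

Swamee-Jain (Type II): Q = -0.965·√(gD⁵h_f/L)·ln[ε/(3.7D) + √(3.17ν²L/(gD³h_f))]
√(gD⁵h_f/L) = √(9.81·0.311⁵·29.8/1650) = 0.02270
ε/(3.7D) = 1.22×10^-6; √(3.17ν²L/(gD³h_f)) = 2.80×10^-5
Q = -0.965·0.02270·ln(2.926×10^-5) = 0.2287 m³/s
Check: V = 3.01 m/s, Re = 8.14×10^5, f = 0.01212, h_f = 29.7 m ≈ 29.8 m ✓

Q ≈ 229 L/s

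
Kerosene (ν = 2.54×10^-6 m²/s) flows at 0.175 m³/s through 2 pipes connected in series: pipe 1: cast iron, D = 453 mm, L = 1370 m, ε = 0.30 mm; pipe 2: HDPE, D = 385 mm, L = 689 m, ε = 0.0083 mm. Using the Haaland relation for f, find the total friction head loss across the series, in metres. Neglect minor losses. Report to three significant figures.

Pipe 1: V = 1.086 m/s, Re = 1.94×10^5, ε/D = 6.62×10^-4, f = 0.01949, h_1 = f(L/D)V²/2g = 3.542 m
Pipe 2: V = 1.503 m/s, Re = 2.28×10^5, ε/D = 2.16×10^-5, f = 0.01526, h_2 = f(L/D)V²/2g = 3.146 m
Series → Q common, losses add: H = Σh = 6.688 m

H ≈ 6.69 m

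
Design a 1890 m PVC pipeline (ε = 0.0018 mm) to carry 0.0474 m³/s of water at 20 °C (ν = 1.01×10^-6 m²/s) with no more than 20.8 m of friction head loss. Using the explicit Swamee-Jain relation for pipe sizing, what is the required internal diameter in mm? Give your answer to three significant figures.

D ≈ 192 mm

Swamee-Jain (Type III): D = 0.66·[ε^1.25·(LQ²/(gh_f))^4.75 + ν·Q^9.4·(L/(gh_f))^5.2]^0.04
LQ²/(gh_f) = 0.02081; L/(gh_f) = 9.263
Term 1 = ε^1.25·(…)^4.75 = 6.78×10^-16; Term 2 = ν·Q^9.4·(…)^5.2 = 3.83×10^-14
D = 0.66·(6.78×10^-16 + 3.83×10^-14)^0.04 = 0.1920 m = 192 mm
Check: V = 1.64 m/s, Re = 3.11×10^5, f = 0.01439, h_f = 19.4 m ≈ 20.8 m ✓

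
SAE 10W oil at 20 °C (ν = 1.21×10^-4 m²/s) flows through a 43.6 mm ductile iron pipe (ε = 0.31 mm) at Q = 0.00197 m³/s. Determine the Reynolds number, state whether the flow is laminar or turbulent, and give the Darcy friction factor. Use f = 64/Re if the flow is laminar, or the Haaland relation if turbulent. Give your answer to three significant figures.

Re ≈ 475; laminar; f = 64/Re ≈ 0.135

V = 4Q/(πD²) = 1.319 m/s
Re = VD/ν = 1.319·0.0436/1.21×10^-4 = 475
Re < 2300 → laminar → f = 64/Re = 0.1346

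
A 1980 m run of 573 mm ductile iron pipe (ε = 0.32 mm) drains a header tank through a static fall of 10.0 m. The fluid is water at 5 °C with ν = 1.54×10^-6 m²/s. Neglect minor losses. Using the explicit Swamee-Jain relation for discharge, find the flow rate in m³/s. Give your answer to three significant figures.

Swamee-Jain (Type II): Q = -0.965·√(gD⁵h_f/L)·ln[ε/(3.7D) + √(3.17ν²L/(gD³h_f))]
√(gD⁵h_f/L) = √(9.81·0.573⁵·10.0/1980) = 0.05532
ε/(3.7D) = 1.51×10^-4; √(3.17ν²L/(gD³h_f)) = 2.84×10^-5
Q = -0.965·0.05532·ln(1.793×10^-4) = 0.4605 m³/s
Check: V = 1.79 m/s, Re = 6.64×10^5, f = 0.01792, h_f = 10.1 m ≈ 10.0 m ✓

Q ≈ 0.461 m³/s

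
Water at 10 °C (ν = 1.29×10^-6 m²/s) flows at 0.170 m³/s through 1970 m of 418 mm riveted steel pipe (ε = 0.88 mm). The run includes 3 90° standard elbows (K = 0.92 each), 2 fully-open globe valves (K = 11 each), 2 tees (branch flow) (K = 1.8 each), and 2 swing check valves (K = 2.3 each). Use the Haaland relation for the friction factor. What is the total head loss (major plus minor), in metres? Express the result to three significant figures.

H_L ≈ 11.5 m

V = 4Q/(πD²) = 1.239 m/s; V²/2g = 0.07822 m
Re = 4.01×10^5, ε/D = 0.00211 → f = 0.02418 (Haaland)
Major: h_f = f(L/D)·V²/2g = 0.02418·4713·0.07822 = 8.913 m
Minor: ΣK = 33.0; h_m = ΣK·V²/2g = 2.578 m
Total H_L = 8.913 + 2.578 = 11.49 m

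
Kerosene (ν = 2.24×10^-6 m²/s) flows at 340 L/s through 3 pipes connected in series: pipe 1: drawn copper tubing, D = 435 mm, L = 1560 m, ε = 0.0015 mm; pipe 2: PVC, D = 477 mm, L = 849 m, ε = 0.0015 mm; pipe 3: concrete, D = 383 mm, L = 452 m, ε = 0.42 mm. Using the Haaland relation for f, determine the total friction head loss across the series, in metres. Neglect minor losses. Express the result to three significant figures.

H ≈ 28.1 m

Pipe 1: V = 2.288 m/s, Re = 4.44×10^5, ε/D = 3.45×10^-6, f = 0.01338, h_1 = f(L/D)V²/2g = 12.80 m
Pipe 2: V = 1.903 m/s, Re = 4.05×10^5, ε/D = 3.14×10^-6, f = 0.01360, h_2 = f(L/D)V²/2g = 4.466 m
Pipe 3: V = 2.951 m/s, Re = 5.05×10^5, ε/D = 0.00110, f = 0.02061, h_3 = f(L/D)V²/2g = 10.80 m
Series → Q common, losses add: H = Σh = 28.06 m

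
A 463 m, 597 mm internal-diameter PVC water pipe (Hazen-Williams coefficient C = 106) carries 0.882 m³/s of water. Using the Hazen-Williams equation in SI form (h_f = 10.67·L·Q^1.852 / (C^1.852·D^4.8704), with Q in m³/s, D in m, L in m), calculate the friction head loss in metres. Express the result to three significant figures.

h_f ≈ 8.57 m

h_f = 10.67·463·0.882^1.852 / (106^1.852·0.597^4.8704) = 8.570 m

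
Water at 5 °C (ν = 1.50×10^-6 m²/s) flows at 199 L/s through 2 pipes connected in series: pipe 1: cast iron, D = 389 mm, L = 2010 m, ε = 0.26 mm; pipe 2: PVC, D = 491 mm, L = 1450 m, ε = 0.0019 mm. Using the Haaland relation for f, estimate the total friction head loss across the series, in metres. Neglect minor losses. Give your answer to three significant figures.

H ≈ 16.1 m

Pipe 1: V = 1.674 m/s, Re = 4.34×10^5, ε/D = 6.68×10^-4, f = 0.01867, h_1 = f(L/D)V²/2g = 13.78 m
Pipe 2: V = 1.051 m/s, Re = 3.44×10^5, ε/D = 3.87×10^-6, f = 0.01401, h_2 = f(L/D)V²/2g = 2.330 m
Series → Q common, losses add: H = Σh = 16.11 m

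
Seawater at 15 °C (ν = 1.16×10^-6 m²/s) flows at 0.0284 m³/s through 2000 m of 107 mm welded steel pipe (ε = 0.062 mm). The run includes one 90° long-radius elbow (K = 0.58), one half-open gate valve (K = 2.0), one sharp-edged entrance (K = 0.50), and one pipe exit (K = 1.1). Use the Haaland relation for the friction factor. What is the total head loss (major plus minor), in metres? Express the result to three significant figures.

V = 4Q/(πD²) = 3.158 m/s; V²/2g = 0.5084 m
Re = 2.91×10^5, ε/D = 5.79×10^-4 → f = 0.01855 (Haaland)
Major: h_f = f(L/D)·V²/2g = 0.01855·18692·0.5084 = 176.3 m
Minor: ΣK = 4.18; h_m = ΣK·V²/2g = 2.125 m
Total H_L = 176.3 + 2.125 = 178.4 m

H_L ≈ 178 m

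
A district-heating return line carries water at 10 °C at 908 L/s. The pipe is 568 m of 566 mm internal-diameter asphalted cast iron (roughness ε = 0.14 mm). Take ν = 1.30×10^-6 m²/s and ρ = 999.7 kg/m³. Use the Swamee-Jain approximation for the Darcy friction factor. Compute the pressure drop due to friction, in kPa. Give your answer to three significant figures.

V = 4Q/(πD²) = 4·0.908/(π·0.566²) = 3.609 m/s
Re = VD/ν = 3.609·0.566/1.30×10^-6 = 1.57×10^6 → turbulent
ε/D = 0.14/566 = 2.47×10^-4
Swamee-Jain: f = 0.01498
h_f = f(L/D)V²/(2g) = 0.01498·(568/0.566)·3.609²/(2·9.81) = 9.976 m
Δp = ρg·h_f = 999.7·9.81·9.976 = 97.83 kPa

Δp ≈ 97.8 kPa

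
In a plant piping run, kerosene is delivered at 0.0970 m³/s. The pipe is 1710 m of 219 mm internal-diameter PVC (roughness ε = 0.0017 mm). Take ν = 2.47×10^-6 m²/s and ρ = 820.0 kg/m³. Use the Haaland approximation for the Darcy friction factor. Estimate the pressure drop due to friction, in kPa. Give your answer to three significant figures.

Δp ≈ 322 kPa

V = 4Q/(πD²) = 4·0.0970/(π·0.219²) = 2.575 m/s
Re = VD/ν = 2.575·0.219/2.47×10^-6 = 2.28×10^5 → turbulent
ε/D = 0.0017/219 = 7.76×10^-6
Haaland: f = 0.01516
h_f = f(L/D)V²/(2g) = 0.01516·(1710/0.219)·2.575²/(2·9.81) = 40.00 m
Δp = ρg·h_f = 820.0·9.81·40.00 = 321.8 kPa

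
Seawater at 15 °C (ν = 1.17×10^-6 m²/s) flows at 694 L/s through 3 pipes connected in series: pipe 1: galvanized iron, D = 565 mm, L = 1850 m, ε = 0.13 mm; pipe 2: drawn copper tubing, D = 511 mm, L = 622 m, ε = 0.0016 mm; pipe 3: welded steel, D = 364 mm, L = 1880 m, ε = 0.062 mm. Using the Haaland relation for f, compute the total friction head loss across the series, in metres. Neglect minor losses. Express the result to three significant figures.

H ≈ 188 m

Pipe 1: V = 2.768 m/s, Re = 1.34×10^6, ε/D = 2.30×10^-4, f = 0.01474, h_1 = f(L/D)V²/2g = 18.85 m
Pipe 2: V = 3.384 m/s, Re = 1.48×10^6, ε/D = 3.13×10^-6, f = 0.01093, h_2 = f(L/D)V²/2g = 7.764 m
Pipe 3: V = 6.669 m/s, Re = 2.07×10^6, ε/D = 1.70×10^-4, f = 0.01380, h_3 = f(L/D)V²/2g = 161.6 m
Series → Q common, losses add: H = Σh = 188.2 m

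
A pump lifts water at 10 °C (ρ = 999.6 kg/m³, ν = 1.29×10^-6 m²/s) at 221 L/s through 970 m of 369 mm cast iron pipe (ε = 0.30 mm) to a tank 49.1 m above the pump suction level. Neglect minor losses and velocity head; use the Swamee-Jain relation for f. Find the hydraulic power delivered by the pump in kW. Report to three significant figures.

P_hyd ≈ 130 kW

V = 4Q/(πD²) = 2.067 m/s; Re = 5.91×10^5; ε/D = 8.13×10^-4; f = 0.01939
h_f = f(L/D)V²/2g = 11.09 m
Total head H = z + h_f = 49.1 + 11.09 = 60.19 m
P_hyd = ρgQH = 999.6·9.81·0.221·60.19 = 130.4 kW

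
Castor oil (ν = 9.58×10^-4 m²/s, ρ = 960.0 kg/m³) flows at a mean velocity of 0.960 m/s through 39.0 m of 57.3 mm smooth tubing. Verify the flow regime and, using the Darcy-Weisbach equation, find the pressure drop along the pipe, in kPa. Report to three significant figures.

Δp ≈ 336 kPa

Re = VD/ν = 0.960·0.05730/9.58×10^-4 = 57.4 → laminar (Re < 2300)
f = 64/Re = 1.115
h_f = f(L/D)V²/(2g) = 1.115·(39.0/0.05730)·0.960²/(2·9.81) = 35.63 m
Δp = ρg·h_f = 960.0·9.81·35.63 = 335.6 kPa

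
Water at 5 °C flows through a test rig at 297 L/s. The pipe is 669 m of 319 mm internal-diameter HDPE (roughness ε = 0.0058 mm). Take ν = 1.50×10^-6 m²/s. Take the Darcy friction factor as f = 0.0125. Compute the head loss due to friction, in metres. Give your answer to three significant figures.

V = 4Q/(πD²) = 4·0.297/(π·0.319²) = 3.716 m/s
h_f = f(L/D)V²/(2g) = 0.01250·(669/0.319)·3.716²/(2·9.81) = 18.45 m

h_f ≈ 18.5 m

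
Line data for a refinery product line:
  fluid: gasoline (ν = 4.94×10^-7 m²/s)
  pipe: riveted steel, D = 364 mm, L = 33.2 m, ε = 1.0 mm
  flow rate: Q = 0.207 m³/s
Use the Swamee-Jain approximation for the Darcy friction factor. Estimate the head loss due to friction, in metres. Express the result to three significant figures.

h_f ≈ 0.472 m

V = 4Q/(πD²) = 4·0.207/(π·0.364²) = 1.989 m/s
Re = VD/ν = 1.989·0.364/4.94×10^-7 = 1.47×10^6 → turbulent
ε/D = 1.0/364 = 0.00275
Swamee-Jain: f = 0.02568
h_f = f(L/D)V²/(2g) = 0.02568·(33.2/0.364)·1.989²/(2·9.81) = 0.4724 m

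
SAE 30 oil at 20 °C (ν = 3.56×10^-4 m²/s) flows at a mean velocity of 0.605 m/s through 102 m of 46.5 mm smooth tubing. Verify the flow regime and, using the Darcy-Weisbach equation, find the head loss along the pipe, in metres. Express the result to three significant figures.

Re = VD/ν = 0.605·0.04650/3.56×10^-4 = 79.0 → laminar (Re < 2300)
f = 64/Re = 0.8099
h_f = f(L/D)V²/(2g) = 0.8099·(102/0.04650)·0.605²/(2·9.81) = 33.14 m

h_f ≈ 33.1 m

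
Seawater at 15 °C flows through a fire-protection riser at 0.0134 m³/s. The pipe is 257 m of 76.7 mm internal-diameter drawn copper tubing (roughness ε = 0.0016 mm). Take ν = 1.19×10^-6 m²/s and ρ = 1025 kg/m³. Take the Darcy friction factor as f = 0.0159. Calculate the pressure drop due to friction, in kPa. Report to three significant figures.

V = 4Q/(πD²) = 4·0.0134/(π·0.0767²) = 2.900 m/s
h_f = f(L/D)V²/(2g) = 0.01590·(257/0.0767)·2.900²/(2·9.81) = 22.84 m
Δp = ρg·h_f = 1025·9.81·22.84 = 229.7 kPa

Δp ≈ 230 kPa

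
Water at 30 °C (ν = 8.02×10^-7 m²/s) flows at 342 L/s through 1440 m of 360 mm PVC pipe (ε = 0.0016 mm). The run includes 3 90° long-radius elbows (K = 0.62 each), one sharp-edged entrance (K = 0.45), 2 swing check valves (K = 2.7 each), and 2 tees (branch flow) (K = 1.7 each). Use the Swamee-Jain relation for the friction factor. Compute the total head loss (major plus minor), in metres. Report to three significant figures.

V = 4Q/(πD²) = 3.360 m/s; V²/2g = 0.5754 m
Re = 1.51×10^6, ε/D = 4.44×10^-6 → f = 0.01099 (Swamee-Jain)
Major: h_f = f(L/D)·V²/2g = 0.01099·4000·0.5754 = 25.29 m
Minor: ΣK = 11.1; h_m = ΣK·V²/2g = 6.393 m
Total H_L = 25.29 + 6.393 = 31.68 m

H_L ≈ 31.7 m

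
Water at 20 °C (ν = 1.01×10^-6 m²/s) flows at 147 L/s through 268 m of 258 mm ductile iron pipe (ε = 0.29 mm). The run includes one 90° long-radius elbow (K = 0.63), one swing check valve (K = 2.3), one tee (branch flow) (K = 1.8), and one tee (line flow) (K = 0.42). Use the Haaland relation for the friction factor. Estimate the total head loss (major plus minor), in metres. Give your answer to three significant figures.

H_L ≈ 10.7 m

V = 4Q/(πD²) = 2.812 m/s; V²/2g = 0.4030 m
Re = 7.18×10^5, ε/D = 0.00112 → f = 0.02059 (Haaland)
Major: h_f = f(L/D)·V²/2g = 0.02059·1039·0.4030 = 8.617 m
Minor: ΣK = 5.15; h_m = ΣK·V²/2g = 2.075 m
Total H_L = 8.617 + 2.075 = 10.69 m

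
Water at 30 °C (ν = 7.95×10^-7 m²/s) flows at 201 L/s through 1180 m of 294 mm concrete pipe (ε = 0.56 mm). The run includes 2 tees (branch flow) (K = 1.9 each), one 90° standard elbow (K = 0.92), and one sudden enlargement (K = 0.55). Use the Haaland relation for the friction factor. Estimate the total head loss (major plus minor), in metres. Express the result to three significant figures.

H_L ≈ 44.2 m

V = 4Q/(πD²) = 2.961 m/s; V²/2g = 0.4468 m
Re = 1.09×10^6, ε/D = 0.00190 → f = 0.02332 (Haaland)
Major: h_f = f(L/D)·V²/2g = 0.02332·4014·0.4468 = 41.82 m
Minor: ΣK = 5.27; h_m = ΣK·V²/2g = 2.355 m
Total H_L = 41.82 + 2.355 = 44.17 m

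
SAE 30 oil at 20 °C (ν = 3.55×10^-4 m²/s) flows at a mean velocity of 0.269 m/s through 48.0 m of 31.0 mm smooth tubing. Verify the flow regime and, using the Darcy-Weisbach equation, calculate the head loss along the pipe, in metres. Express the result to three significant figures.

h_f ≈ 15.6 m

Re = VD/ν = 0.269·0.03100/3.55×10^-4 = 23.5 → laminar (Re < 2300)
f = 64/Re = 2.725
h_f = f(L/D)V²/(2g) = 2.725·(48.0/0.03100)·0.269²/(2·9.81) = 15.56 m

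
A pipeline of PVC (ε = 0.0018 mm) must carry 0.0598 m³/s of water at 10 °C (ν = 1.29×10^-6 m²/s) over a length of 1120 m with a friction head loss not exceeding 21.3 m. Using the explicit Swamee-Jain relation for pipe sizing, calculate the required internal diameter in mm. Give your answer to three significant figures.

D ≈ 189 mm

Swamee-Jain (Type III): D = 0.66·[ε^1.25·(LQ²/(gh_f))^4.75 + ν·Q^9.4·(L/(gh_f))^5.2]^0.04
LQ²/(gh_f) = 0.01917; L/(gh_f) = 5.360
Term 1 = ε^1.25·(…)^4.75 = 4.58×10^-16; Term 2 = ν·Q^9.4·(…)^5.2 = 2.53×10^-14
D = 0.66·(4.58×10^-16 + 2.53×10^-14)^0.04 = 0.1888 m = 189 mm
Check: V = 2.14 m/s, Re = 3.13×10^5, f = 0.01438, h_f = 19.8 m ≈ 21.3 m ✓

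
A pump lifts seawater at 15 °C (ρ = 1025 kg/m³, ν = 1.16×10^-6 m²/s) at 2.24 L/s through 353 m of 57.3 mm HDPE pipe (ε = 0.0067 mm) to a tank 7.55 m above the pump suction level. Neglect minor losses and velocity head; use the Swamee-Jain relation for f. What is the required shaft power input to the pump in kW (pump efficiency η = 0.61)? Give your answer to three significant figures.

V = 4Q/(πD²) = 0.8687 m/s; Re = 4.29×10^4; ε/D = 1.17×10^-4; f = 0.02193
h_f = f(L/D)V²/2g = 5.196 m
Total head H = z + h_f = 7.55 + 5.196 = 12.75 m
P_hyd = ρgQH = 1025·9.81·0.00224·12.75 = 0.2871 kW
P_shaft = P_hyd/η = 0.2871/0.61 = 0.4706 kW

P_shaft ≈ 0.471 kW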